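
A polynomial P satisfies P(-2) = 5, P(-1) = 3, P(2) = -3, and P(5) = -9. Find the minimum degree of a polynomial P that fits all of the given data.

1

Divided differences on the nodes -2, -1, 2, 5:
  order 0: 5  3  -3  -9
  order 1: -2  -2  -2
  order 2: 0  0
  order 3: 0
The order-1 divided differences are all -2 (nonzero) and every higher order vanishes, so the data lies on a polynomial of degree exactly 1.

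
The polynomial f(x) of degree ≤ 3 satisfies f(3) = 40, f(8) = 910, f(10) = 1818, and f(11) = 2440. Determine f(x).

Using the Lagrange interpolation formula with nodes 3, 8, 10, 11:
  L_0(x) = (x - 8)(x - 10)(x - 11) / -280
  L_1(x) = (x - 3)(x - 10)(x - 11) / 30
  L_2(x) = (x - 3)(x - 8)(x - 11) / -14
  L_3(x) = (x - 3)(x - 8)(x - 10) / 24
Then f(x) = 40·L_0(x) + 910·L_1(x) + 1818·L_2(x) + 2440·L_3(x).
Expanding and collecting terms gives f(x) = 2x^3 - 2x^2 + 2x - 2.
Check: f(3) = 40. ✓

f(x) = 2x^3 - 2x^2 + 2x - 2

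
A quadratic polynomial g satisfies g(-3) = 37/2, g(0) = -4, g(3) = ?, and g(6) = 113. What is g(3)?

55/2

On equispaced nodes a degree-2 polynomial has vanishing third forward difference, so
  - g(-3) + 3·g(0) - 3·g(3) + g(6) = 0.
Substituting the known values and solving for g(3):
  -3·g(3) = -165/2
  g(3) = 55/2.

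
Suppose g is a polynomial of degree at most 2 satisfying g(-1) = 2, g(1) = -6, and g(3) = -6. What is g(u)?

Using the Lagrange interpolation formula with nodes -1, 1, 3:
  L_0(u) = (u - 1)(u - 3) / 8
  L_1(u) = (u + 1)(u - 3) / -4
  L_2(u) = (u + 1)(u - 1) / 8
Then g(u) = 2·L_0(u) - 6·L_1(u) - 6·L_2(u).
Expanding and collecting terms gives g(u) = u² - 4u - 3.
Check: g(-1) = 2. ✓

g(u) = u^2 - 4u - 3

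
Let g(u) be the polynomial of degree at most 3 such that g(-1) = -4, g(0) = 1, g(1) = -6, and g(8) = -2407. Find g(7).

-1644

Using the Lagrange interpolation formula with nodes -1, 0, 1, 8:
  L_0(u) = u(u - 1)(u - 8) / -18
  L_1(u) = (u + 1)(u - 1)(u - 8) / 8
  L_2(u) = (u + 1)u(u - 8) / -14
  L_3(u) = (u + 1)u(u - 1) / 504
Then g(u) = -4·L_0(u) + 1·L_1(u) - 6·L_2(u) - 2407·L_3(u).
Expanding and collecting terms gives g(u) = -4u^3 - 6u^2 + 3u + 1.
Evaluating at u = 7: g(7) = -1644.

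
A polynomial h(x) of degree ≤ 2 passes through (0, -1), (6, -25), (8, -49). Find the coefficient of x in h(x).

2

Write h(x) = ax^2 + bx + c. Substituting each data point gives a linear system:
  c = -1
  36a + 6b + c = -25
  64a + 8b + c = -49
Solving the system yields a = -1, b = 2, c = -1.
So h(x) = -x^2 + 2x - 1.
The coefficient of x is 2.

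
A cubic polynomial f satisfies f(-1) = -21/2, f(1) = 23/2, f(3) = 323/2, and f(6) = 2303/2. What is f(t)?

f(t) = 5t^3 + t^2 + 6t - 1/2

Write f(t) = at^3 + bt^2 + ct + d. Substituting each data point gives a linear system:
  -a + b - c + d = -21/2
  a + b + c + d = 23/2
  27a + 9b + 3c + d = 323/2
  216a + 36b + 6c + d = 2303/2
Solving the system yields a = 5, b = 1, c = 6, d = -1/2.
So f(t) = 5t^3 + t^2 + 6t - 1/2.
Check: f(1) = 23/2. ✓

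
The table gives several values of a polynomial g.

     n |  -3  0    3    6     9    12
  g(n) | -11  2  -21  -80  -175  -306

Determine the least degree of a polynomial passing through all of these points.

2

Forward differences of the values at n = -3, 0, 3, 6, 9, 12:
  g  : -11  2  -21  -80  -175  -306
  Δ  : 13  -23  -59  -95  -131
  Δ^2: -36  -36  -36  -36
  Δ^3: 0  0  0
  Δ^4: 0  0
  Δ^5: 0
The second differences are constant (-36) and nonzero, while all higher differences vanish, so the minimal degree is 2.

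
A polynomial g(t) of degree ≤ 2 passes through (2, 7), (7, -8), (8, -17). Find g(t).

Using the Lagrange interpolation formula with nodes 2, 7, 8:
  L_0(t) = (t - 7)(t - 8) / 30
  L_1(t) = (t - 2)(t - 8) / -5
  L_2(t) = (t - 2)(t - 7) / 6
Then g(t) = 7·L_0(t) - 8·L_1(t) - 17·L_2(t).
Expanding and collecting terms gives g(t) = -t^2 + 6t - 1.
Check: g(2) = 7. ✓

g(t) = -t^2 + 6t - 1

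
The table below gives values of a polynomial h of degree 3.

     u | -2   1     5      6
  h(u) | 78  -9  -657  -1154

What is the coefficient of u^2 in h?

5

Write h(u) = au^3 + bu^2 + cu + d. Substituting each data point gives a linear system:
  -8a + 4b - 2c + d = 78
  a + b + c + d = -9
  125a + 25b + 5c + d = -657
  216a + 36b + 6c + d = -1154
Solving the system yields a = -6, b = 5, c = -6, d = -2.
So h(u) = -6u³ + 5u² - 6u - 2.
The coefficient of u^2 is 5.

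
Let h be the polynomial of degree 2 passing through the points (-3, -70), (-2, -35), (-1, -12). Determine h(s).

h(s) = -6s^2 + 5s - 1

Using the Lagrange interpolation formula with nodes -3, -2, -1:
  L_0(s) = (s + 2)(s + 1) / 2
  L_1(s) = (s + 3)(s + 1) / -1
  L_2(s) = (s + 3)(s + 2) / 2
Then h(s) = -70·L_0(s) - 35·L_1(s) - 12·L_2(s).
Expanding and collecting terms gives h(s) = -6s² + 5s - 1.
Check: h(-1) = -12. ✓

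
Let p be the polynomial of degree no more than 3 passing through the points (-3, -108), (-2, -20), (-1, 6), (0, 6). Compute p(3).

Forward differences of the values at s = -3, -2, -1, 0:
  p  : -108  -20  6  6
  Δ  : 88  26  0
  Δ^2: -62  -26
  Δ^3: 36
The third differences are constant, confirming degree 3.
Interpolating (Newton forward form) and evaluating at s = 3 gives p(3) = 210.

210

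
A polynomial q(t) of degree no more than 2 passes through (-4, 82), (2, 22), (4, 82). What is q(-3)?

47

Write q(t) = at^2 + bt + c. Substituting each data point gives a linear system:
  16a - 4b + c = 82
  4a + 2b + c = 22
  16a + 4b + c = 82
Solving the system yields a = 5, b = 0, c = 2.
So q(t) = 5t^2 + 2.
Then q(-3) = 47.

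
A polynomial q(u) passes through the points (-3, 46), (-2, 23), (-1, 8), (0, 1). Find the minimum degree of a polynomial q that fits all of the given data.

Forward differences of the values at u = -3, -2, -1, 0:
  q  : 46  23  8  1
  Δ  : -23  -15  -7
  Δ^2: 8  8
  Δ^3: 0
The second differences are constant (8) and nonzero, while all higher differences vanish, so the minimal degree is 2.

2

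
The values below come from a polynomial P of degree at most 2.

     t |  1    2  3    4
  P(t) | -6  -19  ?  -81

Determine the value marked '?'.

-44

The 3 known points determine the degree-2 polynomial uniquely.
Write P(t) = at^2 + bt + c. Substituting each data point gives a linear system:
  a + b + c = -6
  4a + 2b + c = -19
  16a + 4b + c = -81
Solving the system yields a = -6, b = 5, c = -5.
So P(t) = -6t² + 5t - 5.
Then P(3) = -44.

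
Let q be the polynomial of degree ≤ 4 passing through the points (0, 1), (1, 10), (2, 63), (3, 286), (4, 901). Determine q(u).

q(u) = 4u^4 - 3u^3 + 3u^2 + 5u + 1

Write q(u) = au^4 + bu^3 + cu^2 + du + e. Substituting each data point gives a linear system:
  e = 1
  a + b + c + d + e = 10
  16a + 8b + 4c + 2d + e = 63
  81a + 27b + 9c + 3d + e = 286
  256a + 64b + 16c + 4d + e = 901
Solving the system yields a = 4, b = -3, c = 3, d = 5, e = 1.
So q(u) = 4u^4 - 3u^3 + 3u^2 + 5u + 1.
Check: q(0) = 1. ✓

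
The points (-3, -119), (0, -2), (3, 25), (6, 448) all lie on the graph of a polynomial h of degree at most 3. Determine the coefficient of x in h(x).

-3

Write h(x) = ax^3 + bx^2 + cx + d. Substituting each data point gives a linear system:
  -27a + 9b - 3c + d = -119
  d = -2
  27a + 9b + 3c + d = 25
  216a + 36b + 6c + d = 448
Solving the system yields a = 3, b = -5, c = -3, d = -2.
So h(x) = 3x³ - 5x² - 3x - 2.
The coefficient of x is -3.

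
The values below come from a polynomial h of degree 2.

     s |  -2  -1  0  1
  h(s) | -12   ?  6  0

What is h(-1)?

2

The 3 known points determine the degree-2 polynomial uniquely.
Write h(s) = as^2 + bs + c. Substituting each data point gives a linear system:
  4a - 2b + c = -12
  c = 6
  a + b + c = 0
Solving the system yields a = -5, b = -1, c = 6.
So h(s) = -5s^2 - s + 6.
Then h(-1) = 2.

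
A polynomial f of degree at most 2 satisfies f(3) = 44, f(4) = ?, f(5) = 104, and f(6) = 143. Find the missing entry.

The 3 known points determine the degree-2 polynomial uniquely.
Write f(x) = ax^2 + bx + c. Substituting each data point gives a linear system:
  9a + 3b + c = 44
  25a + 5b + c = 104
  36a + 6b + c = 143
Solving the system yields a = 3, b = 6, c = -1.
So f(x) = 3x^2 + 6x - 1.
Then f(4) = 71.

71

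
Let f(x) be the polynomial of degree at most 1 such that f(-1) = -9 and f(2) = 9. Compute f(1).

Using the Lagrange interpolation formula with nodes -1, 2:
  L_0(x) = (x - 2) / -3
  L_1(x) = (x + 1) / 3
Then f(x) = -9·L_0(x) + 9·L_1(x).
Expanding and collecting terms gives f(x) = 6x - 3.
Evaluating at x = 1: f(1) = 3.

3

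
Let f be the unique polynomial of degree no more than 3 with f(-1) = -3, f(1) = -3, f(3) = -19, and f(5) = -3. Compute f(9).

Write f(x) = ax^3 + bx^2 + cx + d. Substituting each data point gives a linear system:
  -a + b - c + d = -3
  a + b + c + d = -3
  27a + 9b + 3c + d = -19
  125a + 25b + 5c + d = -3
Solving the system yields a = 1, b = -5, c = -1, d = 2.
So f(x) = x^3 - 5x^2 - x + 2.
Then f(9) = 317.

317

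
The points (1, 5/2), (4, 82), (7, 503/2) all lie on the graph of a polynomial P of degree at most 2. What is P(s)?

Write P(s) = as^2 + bs + c. Substituting each data point gives a linear system:
  a + b + c = 5/2
  16a + 4b + c = 82
  49a + 7b + c = 503/2
Solving the system yields a = 5, b = 3/2, c = -4.
So P(s) = 5s² + (3/2)s - 4.
Check: P(7) = 503/2. ✓

P(s) = 5s^2 + (3/2)s - 4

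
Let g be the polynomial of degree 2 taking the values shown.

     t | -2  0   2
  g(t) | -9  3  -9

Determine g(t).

g(t) = -3t^2 + 3

Using the Lagrange interpolation formula with nodes -2, 0, 2:
  L_0(t) = t(t - 2) / 8
  L_1(t) = (t + 2)(t - 2) / -4
  L_2(t) = (t + 2)t / 8
Then g(t) = -9·L_0(t) + 3·L_1(t) - 9·L_2(t).
Expanding and collecting terms gives g(t) = -3t^2 + 3.
Check: g(0) = 3. ✓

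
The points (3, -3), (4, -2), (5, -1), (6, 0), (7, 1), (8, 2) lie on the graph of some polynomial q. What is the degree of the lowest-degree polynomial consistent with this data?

1

Forward differences of the values at u = 3, 4, 5, 6, 7, 8:
  q  : -3  -2  -1  0  1  2
  Δ  : 1  1  1  1  1
  Δ^2: 0  0  0  0
  Δ^3: 0  0  0
  Δ^4: 0  0
  Δ^5: 0
The first differences are constant (1) and nonzero, while all higher differences vanish, so the minimal degree is 1.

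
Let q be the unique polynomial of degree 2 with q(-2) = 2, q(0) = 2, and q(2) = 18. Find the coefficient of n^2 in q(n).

2

Write q(n) = an^2 + bn + c. Substituting each data point gives a linear system:
  4a - 2b + c = 2
  c = 2
  4a + 2b + c = 18
Solving the system yields a = 2, b = 4, c = 2.
So q(n) = 2n^2 + 4n + 2.
The leading coefficient is 2.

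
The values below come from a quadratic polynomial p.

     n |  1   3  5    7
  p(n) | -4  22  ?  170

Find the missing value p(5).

On equispaced nodes a degree-2 polynomial has vanishing third forward difference, so
  - p(1) + 3·p(3) - 3·p(5) + p(7) = 0.
Substituting the known values and solving for p(5):
  -3·p(5) = -240
  p(5) = 80.

80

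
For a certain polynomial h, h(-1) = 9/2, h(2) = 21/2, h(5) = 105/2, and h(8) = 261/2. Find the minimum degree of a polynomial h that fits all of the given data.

2

Forward differences of the values at x = -1, 2, 5, 8:
  h  : 9/2  21/2  105/2  261/2
  Δ  : 6  42  78
  Δ^2: 36  36
  Δ^3: 0
The second differences are constant (36) and nonzero, while all higher differences vanish, so the minimal degree is 2.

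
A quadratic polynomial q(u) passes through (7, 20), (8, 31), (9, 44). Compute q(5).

Write q(u) = au^2 + bu + c. Substituting each data point gives a linear system:
  49a + 7b + c = 20
  64a + 8b + c = 31
  81a + 9b + c = 44
Solving the system yields a = 1, b = -4, c = -1.
So q(u) = u² - 4u - 1.
Then q(5) = 4.

4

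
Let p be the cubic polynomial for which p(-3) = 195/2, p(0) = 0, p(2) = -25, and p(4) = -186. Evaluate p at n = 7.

-1995/2

Using the Lagrange interpolation formula with nodes -3, 0, 2, 4:
  L_0(n) = n(n - 2)(n - 4) / -105
  L_1(n) = (n + 3)(n - 2)(n - 4) / 24
  L_2(n) = (n + 3)n(n - 4) / -20
  L_3(n) = (n + 3)n(n - 2) / 56
Then p(n) = 195/2·L_0(n) + 0·L_1(n) - 25·L_2(n) - 186·L_3(n).
Expanding and collecting terms gives p(n) = -3n³ + n² - (5/2)n.
Evaluating at n = 7: p(7) = -1995/2.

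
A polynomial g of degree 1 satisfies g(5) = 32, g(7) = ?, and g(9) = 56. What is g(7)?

44

The 2 known points determine the degree-1 polynomial uniquely.
Write g(u) = au + b. Substituting each data point gives a linear system:
  5a + b = 32
  9a + b = 56
Solving the system yields a = 6, b = 2.
So g(u) = 6u + 2.
Then g(7) = 44.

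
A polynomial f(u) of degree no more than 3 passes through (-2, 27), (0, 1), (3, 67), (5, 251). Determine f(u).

f(u) = u^3 + 6u^2 - 5u + 1

Write f(u) = au^3 + bu^2 + cu + d. Substituting each data point gives a linear system:
  -8a + 4b - 2c + d = 27
  d = 1
  27a + 9b + 3c + d = 67
  125a + 25b + 5c + d = 251
Solving the system yields a = 1, b = 6, c = -5, d = 1.
So f(u) = u^3 + 6u^2 - 5u + 1.
Check: f(0) = 1. ✓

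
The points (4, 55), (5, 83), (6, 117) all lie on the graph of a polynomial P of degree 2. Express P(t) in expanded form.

Write P(t) = at^2 + bt + c. Substituting each data point gives a linear system:
  16a + 4b + c = 55
  25a + 5b + c = 83
  36a + 6b + c = 117
Solving the system yields a = 3, b = 1, c = 3.
So P(t) = 3t² + t + 3.
Check: P(4) = 55. ✓

P(t) = 3t^2 + t + 3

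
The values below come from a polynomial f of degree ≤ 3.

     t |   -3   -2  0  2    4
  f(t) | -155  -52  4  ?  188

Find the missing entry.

20

The 4 known points determine the degree-3 polynomial uniquely.
Write f(t) = at^3 + bt^2 + ct + d. Substituting each data point gives a linear system:
  -27a + 9b - 3c + d = -155
  -8a + 4b - 2c + d = -52
  d = 4
  64a + 16b + 4c + d = 188
Solving the system yields a = 4, b = -5, c = 2, d = 4.
So f(t) = 4t^3 - 5t^2 + 2t + 4.
Then f(2) = 20.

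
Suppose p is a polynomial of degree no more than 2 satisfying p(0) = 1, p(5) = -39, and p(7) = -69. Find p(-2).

3

Write p(u) = au^2 + bu + c. Substituting each data point gives a linear system:
  c = 1
  25a + 5b + c = -39
  49a + 7b + c = -69
Solving the system yields a = -1, b = -3, c = 1.
So p(u) = -u^2 - 3u + 1.
Then p(-2) = 3.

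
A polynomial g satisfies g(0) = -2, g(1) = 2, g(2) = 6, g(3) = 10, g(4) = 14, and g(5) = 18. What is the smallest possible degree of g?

1

Forward differences of the values at t = 0, 1, 2, 3, 4, 5:
  g  : -2  2  6  10  14  18
  Δ  : 4  4  4  4  4
  Δ^2: 0  0  0  0
  Δ^3: 0  0  0
  Δ^4: 0  0
  Δ^5: 0
The first differences are constant (4) and nonzero, while all higher differences vanish, so the minimal degree is 1.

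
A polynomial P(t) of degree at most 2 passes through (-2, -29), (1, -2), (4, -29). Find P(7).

Write P(t) = at^2 + bt + c. Substituting each data point gives a linear system:
  4a - 2b + c = -29
  a + b + c = -2
  16a + 4b + c = -29
Solving the system yields a = -3, b = 6, c = -5.
So P(t) = -3t² + 6t - 5.
Then P(7) = -110.

-110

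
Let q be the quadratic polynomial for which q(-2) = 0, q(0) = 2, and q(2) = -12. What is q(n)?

q(n) = -2n^2 - 3n + 2

Using the Lagrange interpolation formula with nodes -2, 0, 2:
  L_0(n) = n(n - 2) / 8
  L_1(n) = (n + 2)(n - 2) / -4
  L_2(n) = (n + 2)n / 8
Then q(n) = 0·L_0(n) + 2·L_1(n) - 12·L_2(n).
Expanding and collecting terms gives q(n) = -2n^2 - 3n + 2.
Check: q(0) = 2. ✓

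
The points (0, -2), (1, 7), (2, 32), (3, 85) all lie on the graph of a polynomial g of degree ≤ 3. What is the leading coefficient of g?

Write g(u) = au^3 + bu^2 + cu + d. Substituting each data point gives a linear system:
  d = -2
  a + b + c + d = 7
  8a + 4b + 2c + d = 32
  27a + 9b + 3c + d = 85
Solving the system yields a = 2, b = 2, c = 5, d = -2.
So g(u) = 2u³ + 2u² + 5u - 2.
The leading coefficient is 2.

2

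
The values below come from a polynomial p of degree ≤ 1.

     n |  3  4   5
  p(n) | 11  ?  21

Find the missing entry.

16

On equispaced nodes a degree-1 polynomial has vanishing second forward difference, so
  p(3) - 2·p(4) + p(5) = 0.
Substituting the known values and solving for p(4):
  -2·p(4) = -32
  p(4) = 16.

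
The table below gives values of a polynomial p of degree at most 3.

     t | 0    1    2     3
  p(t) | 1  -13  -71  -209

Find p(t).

Using the Lagrange interpolation formula with nodes 0, 1, 2, 3:
  L_0(t) = (t - 1)(t - 2)(t - 3) / -6
  L_1(t) = t(t - 2)(t - 3) / 2
  L_2(t) = t(t - 1)(t - 3) / -2
  L_3(t) = t(t - 1)(t - 2) / 6
Then p(t) = 1·L_0(t) - 13·L_1(t) - 71·L_2(t) - 209·L_3(t).
Expanding and collecting terms gives p(t) = -6t³ - 4t² - 4t + 1.
Check: p(1) = -13. ✓

p(t) = -6t^3 - 4t^2 - 4t + 1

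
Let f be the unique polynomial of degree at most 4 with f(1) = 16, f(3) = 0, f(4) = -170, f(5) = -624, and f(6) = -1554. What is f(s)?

f(s) = -2s^4 + 4s^3 + 4s^2 + 4s + 6

Using the Lagrange interpolation formula with nodes 1, 3, 4, 5, 6:
  L_0(s) = (s - 3)(s - 4)(s - 5)(s - 6) / 120
  L_1(s) = (s - 1)(s - 4)(s - 5)(s - 6) / -12
  L_2(s) = (s - 1)(s - 3)(s - 5)(s - 6) / 6
  L_3(s) = (s - 1)(s - 3)(s - 4)(s - 6) / -8
  L_4(s) = (s - 1)(s - 3)(s - 4)(s - 5) / 30
Then f(s) = 16·L_0(s) + 0·L_1(s) - 170·L_2(s) - 624·L_3(s) - 1554·L_4(s).
Expanding and collecting terms gives f(s) = -2s^4 + 4s^3 + 4s^2 + 4s + 6.
Check: f(6) = -1554. ✓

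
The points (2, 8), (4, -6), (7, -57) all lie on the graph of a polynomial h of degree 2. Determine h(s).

Using the Lagrange interpolation formula with nodes 2, 4, 7:
  L_0(s) = (s - 4)(s - 7) / 10
  L_1(s) = (s - 2)(s - 7) / -6
  L_2(s) = (s - 2)(s - 4) / 15
Then h(s) = 8·L_0(s) - 6·L_1(s) - 57·L_2(s).
Expanding and collecting terms gives h(s) = -2s^2 + 5s + 6.
Check: h(7) = -57. ✓

h(s) = -2s^2 + 5s + 6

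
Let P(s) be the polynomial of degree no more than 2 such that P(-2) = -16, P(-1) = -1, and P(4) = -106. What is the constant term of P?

2

Write P(s) = as^2 + bs + c. Substituting each data point gives a linear system:
  4a - 2b + c = -16
  a - b + c = -1
  16a + 4b + c = -106
Solving the system yields a = -6, b = -3, c = 2.
So P(s) = -6s² - 3s + 2.
The constant term is 2.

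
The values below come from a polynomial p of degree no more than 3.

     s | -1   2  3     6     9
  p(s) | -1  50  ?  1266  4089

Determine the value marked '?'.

The 4 known points determine the degree-3 polynomial uniquely.
Write p(s) = as^3 + bs^2 + cs + d. Substituting each data point gives a linear system:
  -a + b - c + d = -1
  8a + 4b + 2c + d = 50
  216a + 36b + 6c + d = 1266
  729a + 81b + 9c + d = 4089
Solving the system yields a = 5, b = 6, c = -4, d = -6.
So p(s) = 5s³ + 6s² - 4s - 6.
Then p(3) = 171.

171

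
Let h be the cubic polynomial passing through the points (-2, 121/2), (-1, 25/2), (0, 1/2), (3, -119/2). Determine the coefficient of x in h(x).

-2

Write h(x) = ax^3 + bx^2 + cx + d. Substituting each data point gives a linear system:
  -8a + 4b - 2c + d = 121/2
  -a + b - c + d = 25/2
  d = 1/2
  27a + 9b + 3c + d = -119/2
Solving the system yields a = -4, b = 6, c = -2, d = 1/2.
So h(x) = -4x^3 + 6x^2 - 2x + 1/2.
The coefficient of x is -2.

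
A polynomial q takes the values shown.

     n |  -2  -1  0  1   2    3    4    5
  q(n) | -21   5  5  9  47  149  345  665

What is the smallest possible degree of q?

Forward differences of the values at n = -2, -1, 0, 1, 2, 3, 4, 5:
  q  : -21  5  5  9  47  149  345  665
  Δ  : 26  0  4  38  102  196  320
  Δ^2: -26  4  34  64  94  124
  Δ^3: 30  30  30  30  30
  Δ^4: 0  0  0  0
  Δ^5: 0  0  0
  Δ^6: 0  0
  Δ^7: 0
The third differences are constant (30) and nonzero, while all higher differences vanish, so the minimal degree is 3.

3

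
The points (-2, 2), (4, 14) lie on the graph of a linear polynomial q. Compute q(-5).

-4

Write q(t) = at + b. Substituting each data point gives a linear system:
  -2a + b = 2
  4a + b = 14
Solving the system yields a = 2, b = 6.
So q(t) = 2t + 6.
Then q(-5) = -4.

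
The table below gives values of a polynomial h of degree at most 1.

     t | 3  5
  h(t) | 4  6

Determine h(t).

h(t) = t + 1

Write h(t) = at + b. Substituting each data point gives a linear system:
  3a + b = 4
  5a + b = 6
Solving the system yields a = 1, b = 1.
So h(t) = t + 1.
Check: h(3) = 4. ✓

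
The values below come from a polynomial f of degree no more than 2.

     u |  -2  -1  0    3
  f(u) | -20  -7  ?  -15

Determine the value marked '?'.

0

The 3 known points determine the degree-2 polynomial uniquely.
Write f(u) = au^2 + bu + c. Substituting each data point gives a linear system:
  4a - 2b + c = -20
  a - b + c = -7
  9a + 3b + c = -15
Solving the system yields a = -3, b = 4, c = 0.
So f(u) = -3u^2 + 4u.
Then f(0) = 0.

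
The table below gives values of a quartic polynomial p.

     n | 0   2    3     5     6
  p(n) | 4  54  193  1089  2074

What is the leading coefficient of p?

Write p(n) = an^4 + bn^3 + cn^2 + dn + e. Substituting each data point gives a linear system:
  e = 4
  16a + 8b + 4c + 2d + e = 54
  81a + 27b + 9c + 3d + e = 193
  625a + 125b + 25c + 5d + e = 1089
  1296a + 216b + 36c + 6d + e = 2074
Solving the system yields a = 1, b = 3, c = 4, d = -3, e = 4.
So p(n) = n^4 + 3n^3 + 4n^2 - 3n + 4.
The leading coefficient is 1.

1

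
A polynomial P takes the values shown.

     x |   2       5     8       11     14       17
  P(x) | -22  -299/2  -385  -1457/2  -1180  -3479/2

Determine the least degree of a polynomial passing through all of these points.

2

Forward differences of the values at x = 2, 5, 8, 11, 14, 17:
  P  : -22  -299/2  -385  -1457/2  -1180  -3479/2
  Δ  : -255/2  -471/2  -687/2  -903/2  -1119/2
  Δ^2: -108  -108  -108  -108
  Δ^3: 0  0  0
  Δ^4: 0  0
  Δ^5: 0
The second differences are constant (-108) and nonzero, while all higher differences vanish, so the minimal degree is 2.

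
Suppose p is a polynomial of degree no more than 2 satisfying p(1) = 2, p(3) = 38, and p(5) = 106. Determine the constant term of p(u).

Write p(u) = au^2 + bu + c. Substituting each data point gives a linear system:
  a + b + c = 2
  9a + 3b + c = 38
  25a + 5b + c = 106
Solving the system yields a = 4, b = 2, c = -4.
So p(u) = 4u^2 + 2u - 4.
The constant term is -4.

-4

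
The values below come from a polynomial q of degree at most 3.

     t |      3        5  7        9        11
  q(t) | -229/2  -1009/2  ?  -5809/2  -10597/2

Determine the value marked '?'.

The 4 known points determine the degree-3 polynomial uniquely.
Write q(t) = at^3 + bt^2 + ct + d. Substituting each data point gives a linear system:
  27a + 9b + 3c + d = -229/2
  125a + 25b + 5c + d = -1009/2
  729a + 81b + 9c + d = -5809/2
  1331a + 121b + 11c + d = -10597/2
Solving the system yields a = -4, b = 1/2, c = -3, d = -2.
So q(t) = -4t^3 + (1/2)t^2 - 3t - 2.
Then q(7) = -2741/2.

-2741/2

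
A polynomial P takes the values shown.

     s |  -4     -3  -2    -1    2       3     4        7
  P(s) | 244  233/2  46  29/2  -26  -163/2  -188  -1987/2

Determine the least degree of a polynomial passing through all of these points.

Divided differences on the nodes -4, -3, -2, -1, 2, 3, 4, 7:
  order 0: 244  233/2  46  29/2  -26  -163/2  -188  -1987/2
  order 1: -255/2  -141/2  -63/2  -27/2  -111/2  -213/2  -537/2
  order 2: 57/2  39/2  9/2  -21/2  -51/2  -81/2
  order 3: -3  -3  -3  -3  -3
  order 4: 0  0  0  0
  order 5: 0  0  0
  order 6: 0  0
  order 7: 0
The order-3 divided differences are all -3 (nonzero) and every higher order vanishes, so the data lies on a polynomial of degree exactly 3.

3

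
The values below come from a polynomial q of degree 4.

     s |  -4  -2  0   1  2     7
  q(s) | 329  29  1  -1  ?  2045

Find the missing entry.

The 5 known points determine the degree-4 polynomial uniquely.
Write q(s) = as^4 + bs^3 + cs^2 + ds + e. Substituting each data point gives a linear system:
  256a - 64b + 16c - 4d + e = 329
  16a - 8b + 4c - 2d + e = 29
  e = 1
  a + b + c + d + e = -1
  2401a + 343b + 49c + 7d + e = 2045
Solving the system yields a = 1, b = -1, c = 0, d = -2, e = 1.
So q(s) = s⁴ - s³ - 2s + 1.
Then q(2) = 5.

5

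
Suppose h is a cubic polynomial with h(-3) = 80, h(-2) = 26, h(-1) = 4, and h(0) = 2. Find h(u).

Write h(u) = au^3 + bu^2 + cu + d. Substituting each data point gives a linear system:
  -27a + 9b - 3c + d = 80
  -8a + 4b - 2c + d = 26
  -a + b - c + d = 4
  d = 2
Solving the system yields a = -2, b = 4, c = 4, d = 2.
So h(u) = -2u³ + 4u² + 4u + 2.
Check: h(-3) = 80. ✓

h(u) = -2u^3 + 4u^2 + 4u + 2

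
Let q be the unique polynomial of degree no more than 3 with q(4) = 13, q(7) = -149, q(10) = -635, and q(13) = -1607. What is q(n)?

Using the Lagrange interpolation formula with nodes 4, 7, 10, 13:
  L_0(n) = (n - 7)(n - 10)(n - 13) / -162
  L_1(n) = (n - 4)(n - 10)(n - 13) / 54
  L_2(n) = (n - 4)(n - 7)(n - 13) / -54
  L_3(n) = (n - 4)(n - 7)(n - 10) / 162
Then q(n) = 13·L_0(n) - 149·L_1(n) - 635·L_2(n) - 1607·L_3(n).
Expanding and collecting terms gives q(n) = -n³ + 3n² + 6n + 5.
Check: q(4) = 13. ✓

q(n) = -n^3 + 3n^2 + 6n + 5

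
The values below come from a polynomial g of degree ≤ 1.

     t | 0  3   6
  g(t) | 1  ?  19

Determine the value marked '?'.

10

On equispaced nodes a degree-1 polynomial has vanishing second forward difference, so
  g(0) - 2·g(3) + g(6) = 0.
Substituting the known values and solving for g(3):
  -2·g(3) = -20
  g(3) = 10.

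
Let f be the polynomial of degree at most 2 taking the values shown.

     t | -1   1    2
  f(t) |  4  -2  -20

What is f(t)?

f(t) = -5t^2 - 3t + 6

Using the Lagrange interpolation formula with nodes -1, 1, 2:
  L_0(t) = (t - 1)(t - 2) / 6
  L_1(t) = (t + 1)(t - 2) / -2
  L_2(t) = (t + 1)(t - 1) / 3
Then f(t) = 4·L_0(t) - 2·L_1(t) - 20·L_2(t).
Expanding and collecting terms gives f(t) = -5t² - 3t + 6.
Check: f(2) = -20. ✓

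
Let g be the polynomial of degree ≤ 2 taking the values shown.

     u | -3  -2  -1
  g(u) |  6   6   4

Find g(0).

0

Using the Lagrange interpolation formula with nodes -3, -2, -1:
  L_0(u) = (u + 2)(u + 1) / 2
  L_1(u) = (u + 3)(u + 1) / -1
  L_2(u) = (u + 3)(u + 2) / 2
Then g(u) = 6·L_0(u) + 6·L_1(u) + 4·L_2(u).
Expanding and collecting terms gives g(u) = -u² - 5u.
Evaluating at u = 0: g(0) = 0.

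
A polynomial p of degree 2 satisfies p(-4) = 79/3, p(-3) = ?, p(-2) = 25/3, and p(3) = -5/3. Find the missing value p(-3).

The 3 known points determine the degree-2 polynomial uniquely.
Write p(s) = as^2 + bs + c. Substituting each data point gives a linear system:
  16a - 4b + c = 79/3
  4a - 2b + c = 25/3
  9a + 3b + c = -5/3
Solving the system yields a = 1, b = -3, c = -5/3.
So p(s) = s^2 - 3s - 5/3.
Then p(-3) = 49/3.

49/3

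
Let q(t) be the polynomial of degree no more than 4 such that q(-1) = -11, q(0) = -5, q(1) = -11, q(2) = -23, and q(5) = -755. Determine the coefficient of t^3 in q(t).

Write q(t) = at^4 + bt^3 + ct^2 + dt + e. Substituting each data point gives a linear system:
  a - b + c - d + e = -11
  e = -5
  a + b + c + d + e = -11
  16a + 8b + 4c + 2d + e = -23
  625a + 125b + 25c + 5d + e = -755
Solving the system yields a = -2, b = 5, c = -4, d = -5, e = -5.
So q(t) = -2t^4 + 5t^3 - 4t^2 - 5t - 5.
The coefficient of t^3 is 5.

5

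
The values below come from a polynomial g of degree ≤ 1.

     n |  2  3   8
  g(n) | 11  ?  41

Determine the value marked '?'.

16

The 2 known points determine the degree-1 polynomial uniquely.
Write g(n) = an + b. Substituting each data point gives a linear system:
  2a + b = 11
  8a + b = 41
Solving the system yields a = 5, b = 1.
So g(n) = 5n + 1.
Then g(3) = 16.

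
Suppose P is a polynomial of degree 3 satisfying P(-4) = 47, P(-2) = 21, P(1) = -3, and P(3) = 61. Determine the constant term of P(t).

Write P(t) = at^3 + bt^2 + ct + d. Substituting each data point gives a linear system:
  -64a + 16b - 4c + d = 47
  -8a + 4b - 2c + d = 21
  a + b + c + d = -3
  27a + 9b + 3c + d = 61
Solving the system yields a = 1, b = 6, c = -5, d = -5.
So P(t) = t^3 + 6t^2 - 5t - 5.
The constant term is -5.

-5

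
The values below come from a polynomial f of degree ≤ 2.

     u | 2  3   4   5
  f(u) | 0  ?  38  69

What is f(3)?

On equispaced nodes a degree-2 polynomial has vanishing third forward difference, so
  - f(2) + 3·f(3) - 3·f(4) + f(5) = 0.
Substituting the known values and solving for f(3):
  3·f(3) = 45
  f(3) = 15.

15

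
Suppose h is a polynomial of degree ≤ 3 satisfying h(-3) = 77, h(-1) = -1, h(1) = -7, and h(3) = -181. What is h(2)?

-58

Using the Lagrange interpolation formula with nodes -3, -1, 1, 3:
  L_0(s) = (s + 1)(s - 1)(s - 3) / -48
  L_1(s) = (s + 3)(s - 1)(s - 3) / 16
  L_2(s) = (s + 3)(s + 1)(s - 3) / -16
  L_3(s) = (s + 3)(s + 1)(s - 1) / 48
Then h(s) = 77·L_0(s) - 1·L_1(s) - 7·L_2(s) - 181·L_3(s).
Expanding and collecting terms gives h(s) = -5s³ - 6s² + 2s + 2.
Evaluating at s = 2: h(2) = -58.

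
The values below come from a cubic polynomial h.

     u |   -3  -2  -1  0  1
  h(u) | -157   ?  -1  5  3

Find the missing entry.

The 4 known points determine the degree-3 polynomial uniquely.
Write h(u) = au^3 + bu^2 + cu + d. Substituting each data point gives a linear system:
  -27a + 9b - 3c + d = -157
  -a + b - c + d = -1
  d = 5
  a + b + c + d = 3
Solving the system yields a = 5, b = -4, c = -3, d = 5.
So h(u) = 5u^3 - 4u^2 - 3u + 5.
Then h(-2) = -45.

-45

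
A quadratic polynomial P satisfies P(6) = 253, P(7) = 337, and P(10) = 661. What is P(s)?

Write P(s) = as^2 + bs + c. Substituting each data point gives a linear system:
  36a + 6b + c = 253
  49a + 7b + c = 337
  100a + 10b + c = 661
Solving the system yields a = 6, b = 6, c = 1.
So P(s) = 6s² + 6s + 1.
Check: P(6) = 253. ✓

P(s) = 6s^2 + 6s + 1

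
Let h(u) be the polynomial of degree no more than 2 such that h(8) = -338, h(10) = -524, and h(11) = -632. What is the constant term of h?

6

Write h(u) = au^2 + bu + c. Substituting each data point gives a linear system:
  64a + 8b + c = -338
  100a + 10b + c = -524
  121a + 11b + c = -632
Solving the system yields a = -5, b = -3, c = 6.
So h(u) = -5u^2 - 3u + 6.
The constant term is 6.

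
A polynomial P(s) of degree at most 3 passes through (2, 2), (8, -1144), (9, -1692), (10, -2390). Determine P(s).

P(s) = -3s^3 + 6s^2 + s

Write P(s) = as^3 + bs^2 + cs + d. Substituting each data point gives a linear system:
  8a + 4b + 2c + d = 2
  512a + 64b + 8c + d = -1144
  729a + 81b + 9c + d = -1692
  1000a + 100b + 10c + d = -2390
Solving the system yields a = -3, b = 6, c = 1, d = 0.
So P(s) = -3s^3 + 6s^2 + s.
Check: P(9) = -1692. ✓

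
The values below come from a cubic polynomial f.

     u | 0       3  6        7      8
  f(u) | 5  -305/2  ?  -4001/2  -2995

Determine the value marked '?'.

-1255

The 4 known points determine the degree-3 polynomial uniquely.
Write f(u) = au^3 + bu^2 + cu + d. Substituting each data point gives a linear system:
  d = 5
  27a + 9b + 3c + d = -305/2
  343a + 49b + 7c + d = -4001/2
  512a + 64b + 8c + d = -2995
Solving the system yields a = -6, b = 3/2, c = -3, d = 5.
So f(u) = -6u³ + (3/2)u² - 3u + 5.
Then f(6) = -1255.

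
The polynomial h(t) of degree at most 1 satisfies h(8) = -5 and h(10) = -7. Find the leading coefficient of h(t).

Write h(t) = at + b. Substituting each data point gives a linear system:
  8a + b = -5
  10a + b = -7
Solving the system yields a = -1, b = 3.
So h(t) = -t + 3.
The leading coefficient is -1.

-1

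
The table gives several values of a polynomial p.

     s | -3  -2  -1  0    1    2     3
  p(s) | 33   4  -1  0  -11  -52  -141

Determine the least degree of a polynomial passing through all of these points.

Forward differences of the values at s = -3, -2, -1, 0, 1, 2, 3:
  p  : 33  4  -1  0  -11  -52  -141
  Δ  : -29  -5  1  -11  -41  -89
  Δ^2: 24  6  -12  -30  -48
  Δ^3: -18  -18  -18  -18
  Δ^4: 0  0  0
  Δ^5: 0  0
  Δ^6: 0
The third differences are constant (-18) and nonzero, while all higher differences vanish, so the minimal degree is 3.

3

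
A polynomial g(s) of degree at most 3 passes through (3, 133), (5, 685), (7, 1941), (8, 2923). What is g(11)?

7717

Write g(s) = as^3 + bs^2 + cs + d. Substituting each data point gives a linear system:
  27a + 9b + 3c + d = 133
  125a + 25b + 5c + d = 685
  343a + 49b + 7c + d = 1941
  512a + 64b + 8c + d = 2923
Solving the system yields a = 6, b = -2, c = -2, d = -5.
So g(s) = 6s^3 - 2s^2 - 2s - 5.
Then g(11) = 7717.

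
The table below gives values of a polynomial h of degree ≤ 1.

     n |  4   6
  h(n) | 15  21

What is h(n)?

Write h(n) = an + b. Substituting each data point gives a linear system:
  4a + b = 15
  6a + b = 21
Solving the system yields a = 3, b = 3.
So h(n) = 3n + 3.
Check: h(6) = 21. ✓

h(n) = 3n + 3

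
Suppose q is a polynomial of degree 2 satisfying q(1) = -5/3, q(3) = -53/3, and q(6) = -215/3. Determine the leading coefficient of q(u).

Write q(u) = au^2 + bu + c. Substituting each data point gives a linear system:
  a + b + c = -5/3
  9a + 3b + c = -53/3
  36a + 6b + c = -215/3
Solving the system yields a = -2, b = 0, c = 1/3.
So q(u) = -2u^2 + 1/3.
The leading coefficient is -2.

-2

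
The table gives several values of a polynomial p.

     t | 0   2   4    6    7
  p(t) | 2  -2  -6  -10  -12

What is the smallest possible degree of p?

Divided differences on the nodes 0, 2, 4, 6, 7:
  order 0: 2  -2  -6  -10  -12
  order 1: -2  -2  -2  -2
  order 2: 0  0  0
  order 3: 0  0
  order 4: 0
The order-1 divided differences are all -2 (nonzero) and every higher order vanishes, so the data lies on a polynomial of degree exactly 1.

1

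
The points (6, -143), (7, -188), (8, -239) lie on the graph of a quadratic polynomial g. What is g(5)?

Write g(n) = an^2 + bn + c. Substituting each data point gives a linear system:
  36a + 6b + c = -143
  49a + 7b + c = -188
  64a + 8b + c = -239
Solving the system yields a = -3, b = -6, c = 1.
So g(n) = -3n^2 - 6n + 1.
Then g(5) = -104.

-104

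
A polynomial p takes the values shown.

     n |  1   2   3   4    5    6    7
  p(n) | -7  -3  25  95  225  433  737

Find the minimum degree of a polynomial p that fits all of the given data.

3

Forward differences of the values at n = 1, 2, 3, 4, 5, 6, 7:
  p  : -7  -3  25  95  225  433  737
  Δ  : 4  28  70  130  208  304
  Δ^2: 24  42  60  78  96
  Δ^3: 18  18  18  18
  Δ^4: 0  0  0
  Δ^5: 0  0
  Δ^6: 0
The third differences are constant (18) and nonzero, while all higher differences vanish, so the minimal degree is 3.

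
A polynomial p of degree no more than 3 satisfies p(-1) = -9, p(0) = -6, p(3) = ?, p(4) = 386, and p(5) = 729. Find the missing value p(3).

171

The 4 known points determine the degree-3 polynomial uniquely.
Write p(x) = ax^3 + bx^2 + cx + d. Substituting each data point gives a linear system:
  -a + b - c + d = -9
  d = -6
  64a + 16b + 4c + d = 386
  125a + 25b + 5c + d = 729
Solving the system yields a = 5, b = 4, c = 2, d = -6.
So p(x) = 5x³ + 4x² + 2x - 6.
Then p(3) = 171.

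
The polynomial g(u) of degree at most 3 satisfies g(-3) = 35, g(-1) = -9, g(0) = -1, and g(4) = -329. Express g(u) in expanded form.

g(u) = -4u^3 - 6u^2 + 6u - 1

Write g(u) = au^3 + bu^2 + cu + d. Substituting each data point gives a linear system:
  -27a + 9b - 3c + d = 35
  -a + b - c + d = -9
  d = -1
  64a + 16b + 4c + d = -329
Solving the system yields a = -4, b = -6, c = 6, d = -1.
So g(u) = -4u^3 - 6u^2 + 6u - 1.
Check: g(0) = -1. ✓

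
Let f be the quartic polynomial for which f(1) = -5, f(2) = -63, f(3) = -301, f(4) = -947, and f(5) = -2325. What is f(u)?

Write f(u) = au^4 + bu^3 + cu^2 + du + e. Substituting each data point gives a linear system:
  a + b + c + d + e = -5
  16a + 8b + 4c + 2d + e = -63
  81a + 27b + 9c + 3d + e = -301
  256a + 64b + 16c + 4d + e = -947
  625a + 125b + 25c + 5d + e = -2325
Solving the system yields a = -4, b = 2, c = -2, d = -6, e = 5.
So f(u) = -4u^4 + 2u^3 - 2u^2 - 6u + 5.
Check: f(3) = -301. ✓

f(u) = -4u^4 + 2u^3 - 2u^2 - 6u + 5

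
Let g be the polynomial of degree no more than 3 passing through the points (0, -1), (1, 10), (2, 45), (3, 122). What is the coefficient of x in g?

Write g(x) = ax^3 + bx^2 + cx + d. Substituting each data point gives a linear system:
  d = -1
  a + b + c + d = 10
  8a + 4b + 2c + d = 45
  27a + 9b + 3c + d = 122
Solving the system yields a = 3, b = 3, c = 5, d = -1.
So g(x) = 3x^3 + 3x^2 + 5x - 1.
The coefficient of x is 5.

5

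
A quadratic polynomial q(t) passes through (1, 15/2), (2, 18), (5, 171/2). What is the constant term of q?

Write q(t) = at^2 + bt + c. Substituting each data point gives a linear system:
  a + b + c = 15/2
  4a + 2b + c = 18
  25a + 5b + c = 171/2
Solving the system yields a = 3, b = 3/2, c = 3.
So q(t) = 3t² + (3/2)t + 3.
The constant term is 3.

3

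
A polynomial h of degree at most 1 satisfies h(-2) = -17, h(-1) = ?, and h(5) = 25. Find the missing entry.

-11

The 2 known points determine the degree-1 polynomial uniquely.
Write h(x) = ax + b. Substituting each data point gives a linear system:
  -2a + b = -17
  5a + b = 25
Solving the system yields a = 6, b = -5.
So h(x) = 6x - 5.
Then h(-1) = -11.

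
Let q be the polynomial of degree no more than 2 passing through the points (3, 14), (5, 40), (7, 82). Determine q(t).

Using the Lagrange interpolation formula with nodes 3, 5, 7:
  L_0(t) = (t - 5)(t - 7) / 8
  L_1(t) = (t - 3)(t - 7) / -4
  L_2(t) = (t - 3)(t - 5) / 8
Then q(t) = 14·L_0(t) + 40·L_1(t) + 82·L_2(t).
Expanding and collecting terms gives q(t) = 2t² - 3t + 5.
Check: q(5) = 40. ✓

q(t) = 2t^2 - 3t + 5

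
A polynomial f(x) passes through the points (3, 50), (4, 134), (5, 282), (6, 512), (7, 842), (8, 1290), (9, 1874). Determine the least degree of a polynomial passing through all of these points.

Forward differences of the values at x = 3, 4, 5, 6, 7, 8, 9:
  f  : 50  134  282  512  842  1290  1874
  Δ  : 84  148  230  330  448  584
  Δ^2: 64  82  100  118  136
  Δ^3: 18  18  18  18
  Δ^4: 0  0  0
  Δ^5: 0  0
  Δ^6: 0
The third differences are constant (18) and nonzero, while all higher differences vanish, so the minimal degree is 3.

3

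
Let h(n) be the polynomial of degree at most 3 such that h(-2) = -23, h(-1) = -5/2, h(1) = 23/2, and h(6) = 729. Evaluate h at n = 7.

Using the Lagrange interpolation formula with nodes -2, -1, 1, 6:
  L_0(n) = (n + 1)(n - 1)(n - 6) / -24
  L_1(n) = (n + 2)(n - 1)(n - 6) / 14
  L_2(n) = (n + 2)(n + 1)(n - 6) / -30
  L_3(n) = (n + 2)(n + 1)(n - 1) / 280
Then h(n) = -23·L_0(n) - 5/2·L_1(n) + 23/2·L_2(n) + 729·L_3(n).
Expanding and collecting terms gives h(n) = 3n^3 + (3/2)n^2 + 4n + 3.
Evaluating at n = 7: h(7) = 2267/2.

2267/2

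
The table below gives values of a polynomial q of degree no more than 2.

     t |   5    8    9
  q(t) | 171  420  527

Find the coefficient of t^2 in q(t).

6

Write q(t) = at^2 + bt + c. Substituting each data point gives a linear system:
  25a + 5b + c = 171
  64a + 8b + c = 420
  81a + 9b + c = 527
Solving the system yields a = 6, b = 5, c = -4.
So q(t) = 6t² + 5t - 4.
The leading coefficient is 6.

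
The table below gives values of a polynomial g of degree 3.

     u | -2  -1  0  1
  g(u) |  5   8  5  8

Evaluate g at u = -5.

-160

Forward differences of the values at u = -2, -1, 0, 1:
  g  : 5  8  5  8
  Δ  : 3  -3  3
  Δ^2: -6  6
  Δ^3: 12
The third differences are constant, confirming degree 3.
Interpolating (Newton forward form) and evaluating at u = -5 gives g(-5) = -160.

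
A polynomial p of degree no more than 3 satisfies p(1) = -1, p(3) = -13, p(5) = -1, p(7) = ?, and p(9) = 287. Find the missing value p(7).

The 4 known points determine the degree-3 polynomial uniquely.
Write p(s) = as^3 + bs^2 + cs + d. Substituting each data point gives a linear system:
  a + b + c + d = -1
  27a + 9b + 3c + d = -13
  125a + 25b + 5c + d = -1
  729a + 81b + 9c + d = 287
Solving the system yields a = 1, b = -6, c = 5, d = -1.
So p(s) = s³ - 6s² + 5s - 1.
Then p(7) = 83.

83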